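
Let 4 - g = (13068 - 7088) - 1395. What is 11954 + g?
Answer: 7373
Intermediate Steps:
g = -4581 (g = 4 - ((13068 - 7088) - 1395) = 4 - (5980 - 1395) = 4 - 1*4585 = 4 - 4585 = -4581)
11954 + g = 11954 - 4581 = 7373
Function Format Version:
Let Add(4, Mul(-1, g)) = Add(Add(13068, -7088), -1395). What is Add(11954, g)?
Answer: 7373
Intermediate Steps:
g = -4581 (g = Add(4, Mul(-1, Add(Add(13068, -7088), -1395))) = Add(4, Mul(-1, Add(5980, -1395))) = Add(4, Mul(-1, 4585)) = Add(4, -4585) = -4581)
Add(11954, g) = Add(11954, -4581) = 7373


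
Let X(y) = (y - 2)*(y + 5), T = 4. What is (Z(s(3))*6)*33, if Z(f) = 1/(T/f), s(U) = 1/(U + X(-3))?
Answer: -99/14 ≈ -7.0714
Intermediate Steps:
X(y) = (-2 + y)*(5 + y)
s(U) = 1/(-10 + U) (s(U) = 1/(U + (-10 + (-3)**2 + 3*(-3))) = 1/(U + (-10 + 9 - 9)) = 1/(U - 10) = 1/(-10 + U))
Z(f) = f/4 (Z(f) = 1/(4/f) = f/4)
(Z(s(3))*6)*33 = ((1/(4*(-10 + 3)))*6)*33 = (((1/4)/(-7))*6)*33 = (((1/4)*(-1/7))*6)*33 = -1/28*6*33 = -3/14*33 = -99/14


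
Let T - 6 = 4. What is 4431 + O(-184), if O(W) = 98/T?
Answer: 22204/5 ≈ 4440.8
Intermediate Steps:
T = 10 (T = 6 + 4 = 10)
O(W) = 49/5 (O(W) = 98/10 = 98*(⅒) = 49/5)
4431 + O(-184) = 4431 + 49/5 = 22204/5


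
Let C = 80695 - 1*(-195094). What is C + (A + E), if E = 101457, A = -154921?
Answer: 222325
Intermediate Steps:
C = 275789 (C = 80695 + 195094 = 275789)
C + (A + E) = 275789 + (-154921 + 101457) = 275789 - 53464 = 222325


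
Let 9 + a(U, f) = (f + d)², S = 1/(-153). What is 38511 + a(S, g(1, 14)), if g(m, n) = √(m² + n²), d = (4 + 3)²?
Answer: 41100 + 98*√197 ≈ 42476.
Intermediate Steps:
d = 49 (d = 7² = 49)
S = -1/153 ≈ -0.0065359
a(U, f) = -9 + (49 + f)² (a(U, f) = -9 + (f + 49)² = -9 + (49 + f)²)
38511 + a(S, g(1, 14)) = 38511 + (-9 + (49 + √(1² + 14²))²) = 38511 + (-9 + (49 + √(1 + 196))²) = 38511 + (-9 + (49 + √197)²) = 38502 + (49 + √197)²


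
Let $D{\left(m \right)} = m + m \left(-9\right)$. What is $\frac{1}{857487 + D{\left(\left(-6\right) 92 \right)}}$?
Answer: $\frac{1}{861903} \approx 1.1602 \cdot 10^{-6}$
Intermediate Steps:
$D{\left(m \right)} = - 8 m$ ($D{\left(m \right)} = m - 9 m = - 8 m$)
$\frac{1}{857487 + D{\left(\left(-6\right) 92 \right)}} = \frac{1}{857487 - 8 \left(\left(-6\right) 92\right)} = \frac{1}{857487 - -4416} = \frac{1}{857487 + 4416} = \frac{1}{861903}$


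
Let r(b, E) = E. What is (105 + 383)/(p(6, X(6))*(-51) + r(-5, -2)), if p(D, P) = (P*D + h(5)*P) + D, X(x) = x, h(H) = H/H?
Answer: -244/1225 ≈ -0.19918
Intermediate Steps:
h(H) = 1
p(D, P) = D + P + D*P (p(D, P) = (P*D + 1*P) + D = (D*P + P) + D = (P + D*P) + D = D + P + D*P)
(105 + 383)/(p(6, X(6))*(-51) + r(-5, -2)) = (105 + 383)/((6 + 6 + 6*6)*(-51) - 2) = 488/((6 + 6 + 36)*(-51) - 2) = 488/(48*(-51) - 2) = 488/(-2448 - 2) = 488/(-2450) = 488*(-1/2450) = -244/1225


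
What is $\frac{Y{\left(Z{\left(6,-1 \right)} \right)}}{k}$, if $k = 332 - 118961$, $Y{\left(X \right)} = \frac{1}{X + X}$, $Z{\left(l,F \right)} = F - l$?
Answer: $\frac{1}{1660806} \approx 6.0212 \cdot 10^{-7}$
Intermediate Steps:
$Y{\left(X \right)} = \frac{1}{2 X}$
$k = -118629$ ($k = 332 - 118961 = -118629$)
$\frac{Y{\left(Z{\left(6,-1 \right)} \right)}}{k} = \frac{\frac{1}{2} \frac{1}{-1 - 6}}{-118629} = \frac{1}{2 \left(-1 - 6\right)} \left(- \frac{1}{118629}\right) = \frac{1}{2 \left(-7\right)} \left(- \frac{1}{118629}\right) = \frac{1}{2} \left(- \frac{1}{7}\right) \left(- \frac{1}{118629}\right) = \left(- \frac{1}{14}\right) \left(- \frac{1}{118629}\right) = \frac{1}{1660806}$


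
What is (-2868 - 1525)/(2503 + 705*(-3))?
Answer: -4393/388 ≈ -11.322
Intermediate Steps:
(-2868 - 1525)/(2503 + 705*(-3)) = -4393/(2503 - 2115) = -4393/388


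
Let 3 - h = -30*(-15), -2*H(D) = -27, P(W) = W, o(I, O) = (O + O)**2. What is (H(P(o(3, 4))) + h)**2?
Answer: 751689/4 ≈ 1.8792e+5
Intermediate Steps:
o(I, O) = 4*O**2 (o(I, O) = (2*O)**2 = 4*O**2)
H(D) = 27/2 (H(D) = -1/2*(-27) = 27/2)
h = -447 (h = 3 - (-30)*(-15) = 3 - 1*450 = 3 - 450 = -447)
(H(P(o(3, 4))) + h)**2 = (27/2 - 447)**2 = (-867/2)**2 = 751689/4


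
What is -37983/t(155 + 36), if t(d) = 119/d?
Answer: -7254753/119 ≈ -60964.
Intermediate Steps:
-37983/t(155 + 36) = -37983/(119/(155 + 36)) = -37983/(119/191) = -37983/(119*(1/191)) = -37983/119/191 = -37983*191/119 = -7254753/119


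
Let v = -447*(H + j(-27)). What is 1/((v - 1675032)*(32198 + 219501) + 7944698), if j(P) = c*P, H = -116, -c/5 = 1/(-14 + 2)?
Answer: -4/1629116427103 ≈ -2.4553e-12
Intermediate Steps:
c = 5/12 (c = -5/(-14 + 2) = -5/(-12) = -5*(-1/12) = 5/12 ≈ 0.41667)
j(P) = 5*P/12
v = 227523/4 (v = -447*(-116 + (5/12)*(-27)) = -447*(-116 - 45/4) = -447*(-509/4) = 227523/4 ≈ 56881.)
1/((v - 1675032)*(32198 + 219501) + 7944698) = 1/((227523/4 - 1675032)*(32198 + 219501) + 7944698) = 1/(-6472605/4*251699 + 7944698) = 1/(-1629148205895/4 + 7944698) = 1/(-1629116427103/4) = -4/1629116427103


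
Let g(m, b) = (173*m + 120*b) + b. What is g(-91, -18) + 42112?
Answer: 24191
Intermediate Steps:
g(m, b) = 121*b + 173*m (g(m, b) = (120*b + 173*m) + b = 121*b + 173*m)
g(-91, -18) + 42112 = (121*(-18) + 173*(-91)) + 42112 = (-2178 - 15743) + 42112 = -17921 + 42112 = 24191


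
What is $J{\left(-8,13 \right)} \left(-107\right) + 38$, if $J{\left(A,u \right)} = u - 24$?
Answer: $1215$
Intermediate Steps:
$J{\left(A,u \right)} = -24 + u$ ($J{\left(A,u \right)} = u - 24 = -24 + u$)
$J{\left(-8,13 \right)} \left(-107\right) + 38 = \left(-24 + 13\right) \left(-107\right) + 38 = \left(-11\right) \left(-107\right) + 38 = 1177 + 38 = 1215$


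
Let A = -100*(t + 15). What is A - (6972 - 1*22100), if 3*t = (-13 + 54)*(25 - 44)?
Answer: 118784/3 ≈ 39595.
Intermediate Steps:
t = -779/3 (t = ((-13 + 54)*(25 - 44))/3 = (41*(-19))/3 = (⅓)*(-779) = -779/3 ≈ -259.67)
A = 73400/3 (A = -100*(-779/3 + 15) = -100*(-734/3) = 73400/3 ≈ 24467.)
A - (6972 - 1*22100) = 73400/3 - (6972 - 1*22100) = 73400/3 - (6972 - 22100) = 73400/3 - 1*(-15128) = 73400/3 + 15128 = 118784/3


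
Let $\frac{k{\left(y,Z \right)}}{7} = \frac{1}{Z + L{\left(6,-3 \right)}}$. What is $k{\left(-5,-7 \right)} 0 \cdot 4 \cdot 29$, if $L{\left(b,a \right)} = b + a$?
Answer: $0$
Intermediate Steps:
$L{\left(b,a \right)} = a + b$
$k{\left(y,Z \right)} = \frac{7}{3 + Z}$ ($k{\left(y,Z \right)} = \frac{7}{Z + \left(-3 + 6\right)} = \frac{7}{Z + 3} = \frac{7}{3 + Z}$)
$k{\left(-5,-7 \right)} 0 \cdot 4 \cdot 29 = \frac{7}{3 - 7} \cdot 0 \cdot 4 \cdot 29 = \frac{7}{-4} \cdot 0 \cdot 29 = 7 \left(- \frac{1}{4}\right) 0 = \left(- \frac{7}{4}\right) 0 = 0$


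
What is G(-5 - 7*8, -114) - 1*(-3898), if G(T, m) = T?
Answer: 3837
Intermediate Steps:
G(-5 - 7*8, -114) - 1*(-3898) = (-5 - 7*8) - 1*(-3898) = (-5 - 56) + 3898 = -61 + 3898 = 3837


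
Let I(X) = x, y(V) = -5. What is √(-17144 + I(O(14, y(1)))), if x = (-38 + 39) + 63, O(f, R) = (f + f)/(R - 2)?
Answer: 2*I*√4270 ≈ 130.69*I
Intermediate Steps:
O(f, R) = 2*f/(-2 + R) (O(f, R) = (2*f)/(-2 + R) = 2*f/(-2 + R))
x = 64 (x = 1 + 63 = 64)
I(X) = 64
√(-17144 + I(O(14, y(1)))) = √(-17144 + 64) = √(-17080) = 2*I*√4270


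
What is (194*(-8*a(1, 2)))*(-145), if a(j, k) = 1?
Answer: 225040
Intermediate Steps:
(194*(-8*a(1, 2)))*(-145) = (194*(-8*1))*(-145) = (194*(-8))*(-145) = -1552*(-145) = 225040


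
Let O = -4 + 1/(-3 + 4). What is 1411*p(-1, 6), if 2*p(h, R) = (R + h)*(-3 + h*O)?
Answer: 0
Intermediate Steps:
O = -3 (O = -4 + 1/1 = -4 + 1 = -3)
p(h, R) = (-3 - 3*h)*(R + h)/2 (p(h, R) = ((R + h)*(-3 + h*(-3)))/2 = ((R + h)*(-3 - 3*h))/2 = ((-3 - 3*h)*(R + h))/2 = (-3 - 3*h)*(R + h)/2)
1411*p(-1, 6) = 1411*(-3/2*6 - 3/2*(-1) - 3/2*(-1)**2 - 3/2*6*(-1)) = 1411*(-9 + 3/2 - 3/2*1 + 9) = 1411*(-9 + 3/2 - 3/2 + 9) = 1411*0 = 0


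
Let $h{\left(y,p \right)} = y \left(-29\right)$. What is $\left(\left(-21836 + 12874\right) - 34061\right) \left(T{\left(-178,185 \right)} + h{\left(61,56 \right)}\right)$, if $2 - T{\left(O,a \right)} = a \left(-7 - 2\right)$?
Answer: $4388346$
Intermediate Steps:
$h{\left(y,p \right)} = - 29 y$
$T{\left(O,a \right)} = 2 + 9 a$ ($T{\left(O,a \right)} = 2 - a \left(-7 - 2\right) = 2 - a \left(-9\right) = 2 - - 9 a = 2 + 9 a$)
$\left(\left(-21836 + 12874\right) - 34061\right) \left(T{\left(-178,185 \right)} + h{\left(61,56 \right)}\right) = \left(\left(-21836 + 12874\right) - 34061\right) \left(\left(2 + 9 \cdot 185\right) - 1769\right) = \left(-8962 - 34061\right) \left(\left(2 + 1665\right) - 1769\right) = - 43023 \left(1667 - 1769\right) = \left(-43023\right) \left(-102\right) = 4388346$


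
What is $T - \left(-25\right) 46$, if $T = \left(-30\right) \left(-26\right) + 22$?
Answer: $1952$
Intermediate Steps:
$T = 802$ ($T = 780 + 22 = 802$)
$T - \left(-25\right) 46 = 802 - \left(-25\right) 46 = 802 - -1150 = 802 + 1150 = 1952$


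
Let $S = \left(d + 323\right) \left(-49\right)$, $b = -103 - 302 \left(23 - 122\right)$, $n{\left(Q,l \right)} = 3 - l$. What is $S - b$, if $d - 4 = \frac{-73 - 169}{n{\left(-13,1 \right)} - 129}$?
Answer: $- \frac{5830744}{127} \approx -45911.0$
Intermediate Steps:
$d = \frac{750}{127}$ ($d = 4 + \frac{-73 - 169}{\left(3 - 1\right) - 129} = 4 - \frac{242}{\left(3 - 1\right) - 129} = 4 - \frac{242}{2 - 129} = 4 - \frac{242}{-127} = 4 - - \frac{242}{127} = 4 + \frac{242}{127} = \frac{750}{127} \approx 5.9055$)
$b = 29795$ ($b = -103 - -29898 = -103 + 29898 = 29795$)
$S = - \frac{2046779}{127}$ ($S = \left(\frac{750}{127} + 323\right) \left(-49\right) = \frac{41771}{127} \left(-49\right) = - \frac{2046779}{127} \approx -16116.0$)
$S - b = - \frac{2046779}{127} - 29795 = - \frac{5830744}{127}$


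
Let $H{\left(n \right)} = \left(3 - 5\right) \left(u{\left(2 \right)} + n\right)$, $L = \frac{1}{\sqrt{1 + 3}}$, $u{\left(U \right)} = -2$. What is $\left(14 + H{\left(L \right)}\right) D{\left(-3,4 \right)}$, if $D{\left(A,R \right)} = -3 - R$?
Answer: $-119$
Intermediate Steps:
$L = \frac{1}{2}$ ($L = \frac{1}{\sqrt{4}} = \frac{1}{2} \approx 0.5$)
$H{\left(n \right)} = 4 - 2 n$ ($H{\left(n \right)} = \left(3 - 5\right) \left(-2 + n\right) = - 2 \left(-2 + n\right) = 4 - 2 n$)
$\left(14 + H{\left(L \right)}\right) D{\left(-3,4 \right)} = \left(14 + \left(4 - 1\right)\right) \left(-3 - 4\right) = \left(14 + 3\right) \left(-7\right) = 17 \left(-7\right) = -119$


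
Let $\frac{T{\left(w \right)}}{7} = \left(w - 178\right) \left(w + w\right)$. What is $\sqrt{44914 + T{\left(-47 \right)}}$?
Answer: $2 \sqrt{48241} \approx 439.28$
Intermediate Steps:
$T{\left(w \right)} = 14 w \left(-178 + w\right)$ ($T{\left(w \right)} = 7 \left(w - 178\right) \left(w + w\right) = 7 \left(-178 + w\right) 2 w = 7 \cdot 2 w \left(-178 + w\right) = 14 w \left(-178 + w\right)$)
$\sqrt{44914 + T{\left(-47 \right)}} = \sqrt{44914 + 14 \left(-47\right) \left(-178 - 47\right)} = \sqrt{44914 + 14 \left(-47\right) \left(-225\right)} = \sqrt{44914 + 148050} = \sqrt{192964} = 2 \sqrt{48241}$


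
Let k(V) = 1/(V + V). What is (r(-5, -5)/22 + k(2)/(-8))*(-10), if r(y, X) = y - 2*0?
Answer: 455/176 ≈ 2.5852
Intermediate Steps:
k(V) = 1/(2*V)
r(y, X) = y (r(y, X) = y + 0 = y)
(r(-5, -5)/22 + k(2)/(-8))*(-10) = (-5/22 + ((1/2)/2)/(-8))*(-10) = (-5*1/22 + ((1/2)*(1/2))*(-1/8))*(-10) = (-5/22 + (1/4)*(-1/8))*(-10) = (-5/22 - 1/32)*(-10) = -91/352*(-10) = 455/176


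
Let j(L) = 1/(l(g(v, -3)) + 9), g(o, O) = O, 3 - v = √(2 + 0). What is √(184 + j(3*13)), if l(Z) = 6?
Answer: √41415/15 ≈ 13.567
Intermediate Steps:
v = 3 - √2 (v = 3 - √(2 + 0) = 3 - √2 ≈ 1.5858)
j(L) = 1/15 (j(L) = 1/(6 + 9) = 1/15)
√(184 + j(3*13)) = √(184 + 1/15) = √(2761/15) = √41415/15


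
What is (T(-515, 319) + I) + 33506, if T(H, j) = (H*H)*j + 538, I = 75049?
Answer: 84715868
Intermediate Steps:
T(H, j) = 538 + j*H² (T(H, j) = H²*j + 538 = j*H² + 538 = 538 + j*H²)
(T(-515, 319) + I) + 33506 = ((538 + 319*(-515)²) + 75049) + 33506 = ((538 + 319*265225) + 75049) + 33506 = ((538 + 84606775) + 75049) + 33506 = (84607313 + 75049) + 33506 = 84682362 + 33506 = 84715868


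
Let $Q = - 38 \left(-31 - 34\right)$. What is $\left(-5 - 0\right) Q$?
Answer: $-12350$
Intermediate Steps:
$Q = 2470$ ($Q = \left(-38\right) \left(-65\right) = 2470$)
$\left(-5 - 0\right) Q = \left(-5 - 0\right) 2470 = \left(-5 + 0\right) 2470 = \left(-5\right) 2470 = -12350$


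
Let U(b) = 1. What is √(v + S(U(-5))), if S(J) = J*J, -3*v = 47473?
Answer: I*√142410/3 ≈ 125.79*I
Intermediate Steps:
v = -47473/3 (v = -⅓*47473 = -47473/3 ≈ -15824.)
S(J) = J²
√(v + S(U(-5))) = √(-47473/3 + 1²) = √(-47473/3 + 1) = √(-47470/3) = I*√142410/3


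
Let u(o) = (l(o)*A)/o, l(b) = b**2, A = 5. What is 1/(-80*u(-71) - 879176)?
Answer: -1/850776 ≈ -1.1754e-6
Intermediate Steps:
u(o) = 5*o (u(o) = (o**2*5)/o = (5*o**2)/o = 5*o)
1/(-80*u(-71) - 879176) = 1/(-400*(-71) - 879176) = 1/(-80*(-355) - 879176) = 1/(28400 - 879176) = 1/(-850776) = -1/850776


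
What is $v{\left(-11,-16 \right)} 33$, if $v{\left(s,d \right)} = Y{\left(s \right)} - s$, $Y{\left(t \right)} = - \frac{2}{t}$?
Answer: $369$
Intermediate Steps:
$v{\left(s,d \right)} = - s - \frac{2}{s}$ ($v{\left(s,d \right)} = - \frac{2}{s} - s = - s - \frac{2}{s}$)
$v{\left(-11,-16 \right)} 33 = \left(\left(-1\right) \left(-11\right) - \frac{2}{-11}\right) 33 = \left(11 - - \frac{2}{11}\right) 33 = \left(11 + \frac{2}{11}\right) 33 = \frac{123}{11} \cdot 33 = 369$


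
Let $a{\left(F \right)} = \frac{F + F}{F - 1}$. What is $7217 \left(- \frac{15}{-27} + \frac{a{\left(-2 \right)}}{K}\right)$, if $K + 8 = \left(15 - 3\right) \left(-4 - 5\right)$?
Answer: $\frac{1024814}{261} \approx 3926.5$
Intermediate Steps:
$K = -116$ ($K = -8 + \left(15 - 3\right) \left(-4 - 5\right) = -8 + 12 \left(-9\right) = -8 - 108 = -116$)
$a{\left(F \right)} = \frac{2 F}{-1 + F}$
$7217 \left(- \frac{15}{-27} + \frac{a{\left(-2 \right)}}{K}\right) = 7217 \left(- \frac{15}{-27} + \frac{2 \left(-2\right) \frac{1}{-1 - 2}}{-116}\right) = 7217 \left(\left(-15\right) \left(- \frac{1}{27}\right) + 2 \left(-2\right) \frac{1}{-3} \left(- \frac{1}{116}\right)\right) = 7217 \left(\frac{5}{9} + 2 \left(-2\right) \left(- \frac{1}{3}\right) \left(- \frac{1}{116}\right)\right) = 7217 \left(\frac{5}{9} + \frac{4}{3} \left(- \frac{1}{116}\right)\right) = 7217 \left(\frac{5}{9} - \frac{1}{87}\right) = 7217 \cdot \frac{142}{261} = \frac{1024814}{261}$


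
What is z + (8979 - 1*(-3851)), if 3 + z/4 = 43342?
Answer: 186186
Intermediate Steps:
z = 173356 (z = -12 + 4*43342 = -12 + 173368 = 173356)
z + (8979 - 1*(-3851)) = 173356 + (8979 - 1*(-3851)) = 173356 + (8979 + 3851) = 173356 + 12830 = 186186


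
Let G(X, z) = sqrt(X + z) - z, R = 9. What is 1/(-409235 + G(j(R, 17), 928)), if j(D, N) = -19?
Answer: -136721/56077895220 - sqrt(101)/56077895220 ≈ -2.4382e-6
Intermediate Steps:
1/(-409235 + G(j(R, 17), 928)) = 1/(-409235 + (sqrt(-19 + 928) - 1*928)) = 1/(-409235 + (sqrt(909) - 928)) = 1/(-409235 + (3*sqrt(101) - 928)) = 1/(-409235 + (-928 + 3*sqrt(101))) = 1/(-410163 + 3*sqrt(101))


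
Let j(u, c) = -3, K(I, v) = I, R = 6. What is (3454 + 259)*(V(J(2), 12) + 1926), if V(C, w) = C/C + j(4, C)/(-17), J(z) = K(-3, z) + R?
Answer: 121645306/17 ≈ 7.1556e+6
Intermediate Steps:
J(z) = 3 (J(z) = -3 + 6 = 3)
V(C, w) = 20/17 (V(C, w) = C/C - 3/(-17) = 1 - 3*(-1/17) = 1 + 3/17 = 20/17)
(3454 + 259)*(V(J(2), 12) + 1926) = (3454 + 259)*(20/17 + 1926) = 3713*(32762/17) = 121645306/17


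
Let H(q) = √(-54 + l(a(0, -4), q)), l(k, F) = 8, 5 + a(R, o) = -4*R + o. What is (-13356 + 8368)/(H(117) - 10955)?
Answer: 54643540/120012071 + 4988*I*√46/120012071 ≈ 0.45532 + 0.00028189*I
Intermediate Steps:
a(R, o) = -5 + o - 4*R (a(R, o) = -5 + (-4*R + o) = -5 + (o - 4*R) = -5 + o - 4*R)
H(q) = I*√46 (H(q) = √(-54 + 8) = √(-46) = I*√46)
(-13356 + 8368)/(H(117) - 10955) = (-13356 + 8368)/(I*√46 - 10955) = -4988/(-10955 + I*√46)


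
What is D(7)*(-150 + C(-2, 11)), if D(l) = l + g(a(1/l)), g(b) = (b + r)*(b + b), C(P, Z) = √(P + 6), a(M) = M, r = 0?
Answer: -51060/49 ≈ -1042.0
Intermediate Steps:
C(P, Z) = √(6 + P)
g(b) = 2*b² (g(b) = (b + 0)*(b + b) = b*(2*b) = 2*b²)
D(l) = l + 2/l² (D(l) = l + 2*(1/l)² = l + 2/l²)
D(7)*(-150 + C(-2, 11)) = (7 + 2/7²)*(-150 + √(6 - 2)) = (7 + 2*(1/49))*(-150 + √4) = (7 + 2/49)*(-150 + 2) = (345/49)*(-148) = -51060/49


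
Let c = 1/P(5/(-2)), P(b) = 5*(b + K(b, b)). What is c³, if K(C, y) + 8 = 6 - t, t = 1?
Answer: -8/166375 ≈ -4.8084e-5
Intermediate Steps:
K(C, y) = -3 (K(C, y) = -8 + (6 - 1*1) = -8 + (6 - 1) = -8 + 5 = -3)
P(b) = -15 + 5*b (P(b) = 5*(b - 3) = 5*(-3 + b) = -15 + 5*b)
c = -2/55 (c = 1/(-15 + 5*(5/(-2))) = 1/(-15 + 5*(5*(-½))) = 1/(-15 + 5*(-5/2)) = 1/(-15 - 25/2) = 1/(-55/2) = -2/55 ≈ -0.036364)
c³ = (-2/55)³ = -8/166375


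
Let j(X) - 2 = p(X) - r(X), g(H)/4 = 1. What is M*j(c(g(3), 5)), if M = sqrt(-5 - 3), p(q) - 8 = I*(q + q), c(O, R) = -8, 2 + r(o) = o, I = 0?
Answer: 40*I*sqrt(2) ≈ 56.569*I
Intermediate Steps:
g(H) = 4 (g(H) = 4*1 = 4)
r(o) = -2 + o
p(q) = 8 (p(q) = 8 + 0*(q + q) = 8 + 0*(2*q) = 8 + 0 = 8)
M = 2*I*sqrt(2) (M = sqrt(-8) = 2*I*sqrt(2) ≈ 2.8284*I)
j(X) = 12 - X (j(X) = 2 + (8 - (-2 + X)) = 2 + (8 + (2 - X)) = 2 + (10 - X) = 12 - X)
M*j(c(g(3), 5)) = (2*I*sqrt(2))*(12 - 1*(-8)) = (2*I*sqrt(2))*(12 + 8) = (2*I*sqrt(2))*20 = 40*I*sqrt(2)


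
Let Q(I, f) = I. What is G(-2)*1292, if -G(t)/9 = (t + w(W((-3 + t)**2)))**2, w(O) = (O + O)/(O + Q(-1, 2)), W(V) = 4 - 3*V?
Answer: -323/36 ≈ -8.9722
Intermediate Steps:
w(O) = 2*O/(-1 + O) (w(O) = (O + O)/(O - 1) = (2*O)/(-1 + O) = 2*O/(-1 + O))
G(t) = -9*(t + 2*(4 - 3*(-3 + t)**2)/(3 - 3*(-3 + t)**2))**2 (G(t) = -9*(t + 2*(4 - 3*(-3 + t)**2)/(-1 + (4 - 3*(-3 + t)**2)))**2 = -9*(t + 2*(4 - 3*(-3 + t)**2)/(3 - 3*(-3 + t)**2))**2)
G(-2)*1292 = -(-8 + 6*(-3 - 2)**2 + 3*(-2)*(-1 + (-3 - 2)**2))**2/(-1 + (-3 - 2)**2)**2*1292 = -(-8 + 6*(-5)**2 + 3*(-2)*(-1 + (-5)**2))**2/(-1 + (-5)**2)**2*1292 = -(-8 + 6*25 + 3*(-2)*(-1 + 25))**2/(-1 + 25)**2*1292 = -1*(-8 + 150 + 3*(-2)*24)**2/24**2*1292 = -1*1/576*(-8 + 150 - 144)**2*1292 = -1*1/576*(-2)**2*1292 = -1*1/576*4*1292 = -1/144*1292 = -323/36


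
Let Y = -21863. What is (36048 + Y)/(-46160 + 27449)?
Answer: -14185/18711 ≈ -0.75811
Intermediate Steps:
(36048 + Y)/(-46160 + 27449) = (36048 - 21863)/(-46160 + 27449) = 14185/(-18711) = 14185*(-1/18711) = -14185/18711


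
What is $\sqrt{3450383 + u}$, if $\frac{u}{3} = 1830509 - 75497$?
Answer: $\sqrt{8715419} \approx 2952.2$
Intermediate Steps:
$u = 5265036$ ($u = 3 \left(1830509 - 75497\right) = 3 \cdot 1755012 = 5265036$)
$\sqrt{3450383 + u} = \sqrt{3450383 + 5265036} = \sqrt{8715419}$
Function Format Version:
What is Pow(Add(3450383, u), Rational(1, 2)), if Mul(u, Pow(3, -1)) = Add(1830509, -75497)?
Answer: Pow(8715419, Rational(1, 2)) ≈ 2952.2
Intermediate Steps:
u = 5265036 (u = Mul(3, Add(1830509, -75497)) = Mul(3, 1755012) = 5265036)
Pow(Add(3450383, u), Rational(1, 2)) = Pow(Add(3450383, 5265036), Rational(1, 2)) = Pow(8715419, Rational(1, 2))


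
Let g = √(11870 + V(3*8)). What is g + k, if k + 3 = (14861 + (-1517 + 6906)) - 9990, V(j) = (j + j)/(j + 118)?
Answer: 10257 + √59838374/71 ≈ 10366.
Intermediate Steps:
V(j) = 2*j/(118 + j) (V(j) = (2*j)/(118 + j) = 2*j/(118 + j))
k = 10257 (k = -3 + ((14861 + (-1517 + 6906)) - 9990) = -3 + ((14861 + 5389) - 9990) = -3 + (20250 - 9990) = -3 + 10260 = 10257)
g = √59838374/71 (g = √(11870 + 2*(3*8)/(118 + 3*8)) = √(11870 + 2*24/(118 + 24)) = √(11870 + 2*24/142) = √(11870 + 2*24*(1/142)) = √(11870 + 24/71) = √(842794/71) = √59838374/71 ≈ 108.95)
g + k = √59838374/71 + 10257 = 10257 + √59838374/71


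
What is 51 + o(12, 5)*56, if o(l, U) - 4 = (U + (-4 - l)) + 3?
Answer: -173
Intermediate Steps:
o(l, U) = 3 + U - l (o(l, U) = 4 + ((U + (-4 - l)) + 3) = 4 + ((-4 + U - l) + 3) = 4 + (-1 + U - l) = 3 + U - l)
51 + o(12, 5)*56 = 51 + (3 + 5 - 1*12)*56 = 51 + (3 + 5 - 12)*56 = 51 - 4*56 = 51 - 224 = -173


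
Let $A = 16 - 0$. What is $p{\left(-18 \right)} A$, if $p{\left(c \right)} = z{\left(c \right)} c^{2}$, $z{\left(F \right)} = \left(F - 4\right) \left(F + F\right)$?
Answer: $4105728$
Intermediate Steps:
$z{\left(F \right)} = 2 F \left(-4 + F\right)$ ($z{\left(F \right)} = \left(-4 + F\right) 2 F = 2 F \left(-4 + F\right)$)
$p{\left(c \right)} = 2 c^{3} \left(-4 + c\right)$ ($p{\left(c \right)} = 2 c \left(-4 + c\right) c^{2} = 2 c^{3} \left(-4 + c\right)$)
$A = 16$ ($A = 16 + 0 = 16$)
$p{\left(-18 \right)} A = 2 \left(-18\right)^{3} \left(-4 - 18\right) 16 = 2 \left(-5832\right) \left(-22\right) 16 = 256608 \cdot 16 = 4105728$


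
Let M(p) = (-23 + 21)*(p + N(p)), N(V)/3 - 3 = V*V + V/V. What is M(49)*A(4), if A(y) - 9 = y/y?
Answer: -145280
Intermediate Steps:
A(y) = 10 (A(y) = 9 + y/y = 9 + 1 = 10)
N(V) = 12 + 3*V² (N(V) = 9 + 3*(V*V + V/V) = 9 + 3*(V² + 1) = 9 + 3*(1 + V²) = 9 + (3 + 3*V²) = 12 + 3*V²)
M(p) = -24 - 6*p² - 2*p (M(p) = (-23 + 21)*(p + (12 + 3*p²)) = -2*(12 + p + 3*p²) = -24 - 6*p² - 2*p)
M(49)*A(4) = (-24 - 6*49² - 2*49)*10 = (-24 - 6*2401 - 98)*10 = (-24 - 14406 - 98)*10 = -14528*10 = -145280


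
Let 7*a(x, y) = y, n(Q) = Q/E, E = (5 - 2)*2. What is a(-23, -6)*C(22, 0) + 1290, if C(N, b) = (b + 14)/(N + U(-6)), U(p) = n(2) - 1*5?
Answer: 16761/13 ≈ 1289.3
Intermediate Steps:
E = 6 (E = 3*2 = 6)
n(Q) = Q/6
a(x, y) = y/7
U(p) = -14/3 (U(p) = (⅙)*2 - 1*5 = ⅓ - 5 = -14/3)
C(N, b) = (14 + b)/(-14/3 + N) (C(N, b) = (b + 14)/(N - 14/3) = (14 + b)/(-14/3 + N))
a(-23, -6)*C(22, 0) + 1290 = ((⅐)*(-6))*(3*(14 + 0)/(-14 + 3*22)) + 1290 = -18*14/(7*(-14 + 66)) + 1290 = -18*14/(7*52) + 1290 = -6/7*21/26 + 1290 = -9/13 + 1290 = 16761/13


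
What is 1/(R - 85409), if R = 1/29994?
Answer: -29994/2561757545 ≈ -1.1708e-5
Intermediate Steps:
R = 1/29994 ≈ 3.3340e-5
1/(R - 85409) = 1/(1/29994 - 85409) = 1/(-2561757545/29994) = -29994/2561757545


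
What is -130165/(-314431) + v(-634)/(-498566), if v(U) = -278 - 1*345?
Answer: 65091733903/156764605946 ≈ 0.41522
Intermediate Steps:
v(U) = -623 (v(U) = -278 - 345 = -623)
-130165/(-314431) + v(-634)/(-498566) = -130165/(-314431) - 623/(-498566) = -130165*(-1/314431) - 623*(-1/498566) = 130165/314431 + 623/498566 = 65091733903/156764605946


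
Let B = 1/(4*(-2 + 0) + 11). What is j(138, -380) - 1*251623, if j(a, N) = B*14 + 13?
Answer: -754816/3 ≈ -2.5161e+5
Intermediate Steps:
B = 1/3 (B = 1/(4*(-2) + 11) = 1/(-8 + 11) = 1/3 ≈ 0.33333)
j(a, N) = 53/3 (j(a, N) = (1/3)*14 + 13 = 14/3 + 13 = 53/3)
j(138, -380) - 1*251623 = 53/3 - 1*251623 = 53/3 - 251623 = -754816/3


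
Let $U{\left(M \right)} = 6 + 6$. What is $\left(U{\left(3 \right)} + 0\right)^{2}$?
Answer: $144$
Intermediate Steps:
$U{\left(M \right)} = 12$
$\left(U{\left(3 \right)} + 0\right)^{2} = \left(12 + 0\right)^{2} = 12^{2} = 144$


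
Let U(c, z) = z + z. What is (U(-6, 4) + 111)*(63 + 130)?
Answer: 22967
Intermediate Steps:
U(c, z) = 2*z
(U(-6, 4) + 111)*(63 + 130) = (2*4 + 111)*(63 + 130) = (8 + 111)*193 = 119*193 = 22967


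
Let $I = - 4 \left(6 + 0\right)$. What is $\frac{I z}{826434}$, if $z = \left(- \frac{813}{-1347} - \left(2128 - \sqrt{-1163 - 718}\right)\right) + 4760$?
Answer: $- \frac{1576052}{20614937} - \frac{4 i \sqrt{209}}{45913} \approx -0.076452 - 0.0012595 i$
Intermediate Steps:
$I = -24$ ($I = \left(-4\right) 6 = -24$)
$z = \frac{1182039}{449} + 3 i \sqrt{209}$ ($z = \left(\left(-813\right) \left(- \frac{1}{1347}\right) - \left(2128 - \sqrt{-1881}\right)\right) + 4760 = \left(\frac{271}{449} - \left(2128 - 3 i \sqrt{209}\right)\right) + 4760 = \left(- \frac{955201}{449} + 3 i \sqrt{209}\right) + 4760 = \frac{1182039}{449} + 3 i \sqrt{209} \approx 2632.6 + 43.37 i$)
$\frac{I z}{826434} = \frac{\left(-24\right) \left(\frac{1182039}{449} + 3 i \sqrt{209}\right)}{826434} = \left(- \frac{28368936}{449} - 72 i \sqrt{209}\right) \frac{1}{826434} = - \frac{1576052}{20614937} - \frac{4 i \sqrt{209}}{45913}$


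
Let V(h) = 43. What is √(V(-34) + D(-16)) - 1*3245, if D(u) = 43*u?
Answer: -3245 + I*√645 ≈ -3245.0 + 25.397*I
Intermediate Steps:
√(V(-34) + D(-16)) - 1*3245 = √(43 + 43*(-16)) - 1*3245 = √(43 - 688) - 3245 = √(-645) - 3245 = I*√645 - 3245 = -3245 + I*√645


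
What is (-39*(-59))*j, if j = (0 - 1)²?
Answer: 2301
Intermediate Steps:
j = 1 (j = (-1)² = 1)
(-39*(-59))*j = -39*(-59)*1 = 2301*1 = 2301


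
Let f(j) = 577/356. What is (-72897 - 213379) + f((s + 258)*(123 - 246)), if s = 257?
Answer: -101913679/356 ≈ -2.8627e+5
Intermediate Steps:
f(j) = 577/356 (f(j) = 577*(1/356) = 577/356)
(-72897 - 213379) + f((s + 258)*(123 - 246)) = (-72897 - 213379) + 577/356 = -286276 + 577/356 = -101913679/356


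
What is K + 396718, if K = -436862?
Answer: -40144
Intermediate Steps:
K + 396718 = -436862 + 396718 = -40144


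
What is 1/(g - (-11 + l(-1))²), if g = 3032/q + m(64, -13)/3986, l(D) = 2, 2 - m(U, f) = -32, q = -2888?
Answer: -719473/59026523 ≈ -0.012189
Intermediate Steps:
m(U, f) = 34 (m(U, f) = 2 - 1*(-32) = 2 + 32 = 34)
g = -749210/719473 (g = 3032/(-2888) + 34/3986 = 3032*(-1/2888) + 34*(1/3986) = -379/361 + 17/1993 = -749210/719473 ≈ -1.0413)
1/(g - (-11 + l(-1))²) = 1/(-749210/719473 - (-11 + 2)²) = 1/(-749210/719473 - 1*(-9)²) = 1/(-749210/719473 - 1*81) = 1/(-749210/719473 - 81) = 1/(-59026523/719473) = -719473/59026523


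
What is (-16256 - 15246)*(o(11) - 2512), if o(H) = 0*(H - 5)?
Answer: 79133024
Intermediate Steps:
o(H) = 0 (o(H) = 0*(-5 + H) = 0)
(-16256 - 15246)*(o(11) - 2512) = (-16256 - 15246)*(0 - 2512) = -31502*(-2512) = 79133024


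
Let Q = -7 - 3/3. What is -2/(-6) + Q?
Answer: -23/3 ≈ -7.6667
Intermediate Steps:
Q = -8 (Q = -7 - 3*⅓ = -7 - 1 = -8)
-2/(-6) + Q = -2/(-6) - 8 = -⅙*(-2) - 8 = ⅓ - 8 = -23/3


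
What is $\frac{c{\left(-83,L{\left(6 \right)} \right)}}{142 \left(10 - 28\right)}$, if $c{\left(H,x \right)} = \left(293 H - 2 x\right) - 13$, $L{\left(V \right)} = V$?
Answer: $\frac{6086}{639} \approx 9.5243$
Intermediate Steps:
$c{\left(H,x \right)} = -13 - 2 x + 293 H$ ($c{\left(H,x \right)} = \left(- 2 x + 293 H\right) - 13 = -13 - 2 x + 293 H$)
$\frac{c{\left(-83,L{\left(6 \right)} \right)}}{142 \left(10 - 28\right)} = \frac{-13 - 12 + 293 \left(-83\right)}{142 \left(10 - 28\right)} = \frac{-13 - 12 - 24319}{142 \left(-18\right)} = - \frac{24344}{-2556} = \left(-24344\right) \left(- \frac{1}{2556}\right) = \frac{6086}{639}$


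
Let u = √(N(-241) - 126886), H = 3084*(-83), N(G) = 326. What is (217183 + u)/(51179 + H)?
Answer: -217183/204793 - 4*I*√7910/204793 ≈ -1.0605 - 0.0017371*I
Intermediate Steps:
H = -255972
u = 4*I*√7910 (u = √(326 - 126886) = √(-126560) = 4*I*√7910 ≈ 355.75*I)
(217183 + u)/(51179 + H) = (217183 + 4*I*√7910)/(51179 - 255972) = (217183 + 4*I*√7910)/(-204793) = (217183 + 4*I*√7910)*(-1/204793) = -217183/204793 - 4*I*√7910/204793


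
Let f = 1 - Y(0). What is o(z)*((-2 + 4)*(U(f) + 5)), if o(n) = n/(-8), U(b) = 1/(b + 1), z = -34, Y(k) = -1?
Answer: 136/3 ≈ 45.333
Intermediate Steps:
f = 2 (f = 1 - 1*(-1) = 1 + 1 = 2)
U(b) = 1/(1 + b)
o(n) = -n/8 (o(n) = n*(-1/8) = -n/8)
o(z)*((-2 + 4)*(U(f) + 5)) = (-1/8*(-34))*((-2 + 4)*(1/(1 + 2) + 5)) = 17*(2*(1/3 + 5))/4 = 17*(2*(16/3))/4 = (17/4)*(32/3) = 136/3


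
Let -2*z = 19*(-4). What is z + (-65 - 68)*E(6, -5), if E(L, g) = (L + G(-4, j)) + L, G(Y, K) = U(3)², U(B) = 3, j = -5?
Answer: -2755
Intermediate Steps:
z = 38 (z = -19*(-4)/2 = -½*(-76) = 38)
G(Y, K) = 9 (G(Y, K) = 3² = 9)
E(L, g) = 9 + 2*L (E(L, g) = (L + 9) + L = (9 + L) + L = 9 + 2*L)
z + (-65 - 68)*E(6, -5) = 38 + (-65 - 68)*(9 + 2*6) = 38 - 133*(9 + 12) = 38 - 133*21 = 38 - 2793 = -2755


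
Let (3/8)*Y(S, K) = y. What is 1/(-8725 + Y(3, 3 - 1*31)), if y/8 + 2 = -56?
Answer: -3/29887 ≈ -0.00010038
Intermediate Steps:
y = -464 (y = -16 + 8*(-56) = -16 - 448 = -464)
Y(S, K) = -3712/3 (Y(S, K) = (8/3)*(-464) = -3712/3)
1/(-8725 + Y(3, 3 - 1*31)) = 1/(-8725 - 3712/3) = 1/(-29887/3) = -3/29887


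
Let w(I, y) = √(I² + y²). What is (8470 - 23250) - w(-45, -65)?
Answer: -14780 - 25*√10 ≈ -14859.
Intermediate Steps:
(8470 - 23250) - w(-45, -65) = (8470 - 23250) - √((-45)² + (-65)²) = -14780 - √(2025 + 4225) = -14780 - √6250 = -14780 - 25*√10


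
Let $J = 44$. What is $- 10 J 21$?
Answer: $-9240$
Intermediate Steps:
$- 10 J 21 = \left(-10\right) 44 \cdot 21 = \left(-440\right) 21 = -9240$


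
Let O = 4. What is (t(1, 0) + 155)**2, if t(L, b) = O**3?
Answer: 47961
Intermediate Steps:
t(L, b) = 64 (t(L, b) = 4**3 = 64)
(t(1, 0) + 155)**2 = (64 + 155)**2 = 219**2 = 47961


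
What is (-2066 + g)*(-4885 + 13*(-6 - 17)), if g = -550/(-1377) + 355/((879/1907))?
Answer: 33449802304/4981 ≈ 6.7155e+6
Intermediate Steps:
g = 310897265/403461 (g = -550*(-1/1377) + 355/((879*(1/1907))) = 550/1377 + 355/(879/1907) = 550/1377 + 355*(1907/879) = 550/1377 + 676985/879 = 310897265/403461 ≈ 770.58)
(-2066 + g)*(-4885 + 13*(-6 - 17)) = (-2066 + 310897265/403461)*(-4885 + 13*(-6 - 17)) = -522653161*(-4885 + 13*(-23))/403461 = -522653161*(-4885 - 299)/403461 = -522653161/403461*(-5184) = 33449802304/4981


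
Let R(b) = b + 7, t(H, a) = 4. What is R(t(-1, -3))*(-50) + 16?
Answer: -534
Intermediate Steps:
R(b) = 7 + b
R(t(-1, -3))*(-50) + 16 = (7 + 4)*(-50) + 16 = 11*(-50) + 16 = -550 + 16 = -534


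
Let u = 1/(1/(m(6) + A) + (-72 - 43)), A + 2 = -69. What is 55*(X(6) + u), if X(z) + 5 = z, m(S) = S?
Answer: 407605/7476 ≈ 54.522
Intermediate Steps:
A = -71 (A = -2 - 69 = -71)
X(z) = -5 + z
u = -65/7476 (u = 1/(1/(6 - 71) + (-72 - 43)) = 1/(1/(-65) - 115) = 1/(-1/65 - 115) = 1/(-7476/65) = -65/7476 ≈ -0.0086945)
55*(X(6) + u) = 55*((-5 + 6) - 65/7476) = 55*(1 - 65/7476) = 55*(7411/7476) = 407605/7476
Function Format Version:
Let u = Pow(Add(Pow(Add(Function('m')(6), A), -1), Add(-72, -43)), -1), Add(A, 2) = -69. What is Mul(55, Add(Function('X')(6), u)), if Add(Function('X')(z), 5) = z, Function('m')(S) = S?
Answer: Rational(407605, 7476) ≈ 54.522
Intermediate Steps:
A = -71 (A = Add(-2, -69) = -71)
Function('X')(z) = Add(-5, z)
u = Rational(-65, 7476) (u = Pow(Add(Pow(Add(6, -71), -1), Add(-72, -43)), -1) = Pow(Add(Pow(-65, -1), -115), -1) = Pow(Add(Rational(-1, 65), -115), -1) = Pow(Rational(-7476, 65), -1) = Rational(-65, 7476) ≈ -0.0086945)
Mul(55, Add(Function('X')(6), u)) = Mul(55, Add(Add(-5, 6), Rational(-65, 7476))) = Mul(55, Add(1, Rational(-65, 7476))) = Mul(55, Rational(7411, 7476)) = Rational(407605, 7476)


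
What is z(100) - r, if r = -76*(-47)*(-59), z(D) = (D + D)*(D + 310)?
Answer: 292748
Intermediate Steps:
z(D) = 2*D*(310 + D) (z(D) = (2*D)*(310 + D) = 2*D*(310 + D))
r = -210748 (r = 3572*(-59) = -210748)
z(100) - r = 2*100*(310 + 100) - 1*(-210748) = 2*100*410 + 210748 = 82000 + 210748 = 292748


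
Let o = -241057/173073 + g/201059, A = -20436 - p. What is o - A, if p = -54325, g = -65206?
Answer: -1179325253357324/34797884307 ≈ -33891.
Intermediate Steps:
A = 33889 (A = -20436 - 1*(-54325) = -20436 + 54325 = 33889)
o = -59752077401/34797884307 (o = -241057/173073 - 65206/201059 = -59752077401/34797884307 ≈ -1.7171)
o - A = -59752077401/34797884307 - 1*33889 = -59752077401/34797884307 - 33889 = -1179325253357324/34797884307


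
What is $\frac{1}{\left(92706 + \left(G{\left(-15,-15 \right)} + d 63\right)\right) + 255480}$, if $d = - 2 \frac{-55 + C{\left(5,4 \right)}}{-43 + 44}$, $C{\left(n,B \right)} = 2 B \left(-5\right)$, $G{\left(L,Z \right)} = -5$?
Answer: $\frac{1}{360151} \approx 2.7766 \cdot 10^{-6}$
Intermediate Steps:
$C{\left(n,B \right)} = - 10 B$
$d = 190$ ($d = - 2 \frac{-55 - 40}{-43 + 44} = - 2 \frac{-55 - 40}{1} = - 2 \left(\left(-95\right) 1\right) = \left(-2\right) \left(-95\right) = 190$)
$\frac{1}{\left(92706 + \left(G{\left(-15,-15 \right)} + d 63\right)\right) + 255480} = \frac{1}{\left(92706 + \left(-5 + 190 \cdot 63\right)\right) + 255480} = \frac{1}{\left(92706 + \left(-5 + 11970\right)\right) + 255480} = \frac{1}{\left(92706 + 11965\right) + 255480} = \frac{1}{104671 + 255480} = \frac{1}{360151}$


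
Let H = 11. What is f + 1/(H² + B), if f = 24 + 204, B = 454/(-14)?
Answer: 141367/620 ≈ 228.01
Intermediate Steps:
B = -227/7 (B = 454*(-1/14) = -227/7 ≈ -32.429)
f = 228
f + 1/(H² + B) = 228 + 1/(11² - 227/7) = 228 + 1/(121 - 227/7) = 228 + 1/(620/7) = 228 + 7/620 = 141367/620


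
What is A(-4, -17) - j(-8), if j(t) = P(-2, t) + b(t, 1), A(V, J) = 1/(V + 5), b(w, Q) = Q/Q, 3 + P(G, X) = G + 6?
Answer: -1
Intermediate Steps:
P(G, X) = 3 + G (P(G, X) = -3 + (G + 6) = -3 + (6 + G) = 3 + G)
b(w, Q) = 1
A(V, J) = 1/(5 + V)
j(t) = 2 (j(t) = (3 - 2) + 1 = 1 + 1 = 2)
A(-4, -17) - j(-8) = 1/(5 - 4) - 1*2 = 1/1 - 2 = 1 - 2 = -1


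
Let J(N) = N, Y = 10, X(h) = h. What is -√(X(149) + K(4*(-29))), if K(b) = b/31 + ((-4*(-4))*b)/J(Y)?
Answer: -13*I*√5735/155 ≈ -6.3515*I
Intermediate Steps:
K(b) = 253*b/155 (K(b) = b/31 + ((-4*(-4))*b)/10 = b*(1/31) + (16*b)*(⅒) = b/31 + 8*b/5 = 253*b/155)
-√(X(149) + K(4*(-29))) = -√(149 + 253*(4*(-29))/155) = -√(149 + (253/155)*(-116)) = -√(149 - 29348/155) = -√(-6253/155) = -13*I*√5735/155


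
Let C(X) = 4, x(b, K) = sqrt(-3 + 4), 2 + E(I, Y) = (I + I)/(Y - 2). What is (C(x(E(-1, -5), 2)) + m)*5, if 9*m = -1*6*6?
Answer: 0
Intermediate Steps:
E(I, Y) = -2 + 2*I/(-2 + Y) (E(I, Y) = -2 + (I + I)/(Y - 2) = -2 + (2*I)/(-2 + Y) = -2 + 2*I/(-2 + Y))
x(b, K) = 1 (x(b, K) = sqrt(1) = 1)
m = -4 (m = (-1*6*6)/9 = (-6*6)/9 = (1/9)*(-36) = -4)
(C(x(E(-1, -5), 2)) + m)*5 = (4 - 4)*5 = 0*5 = 0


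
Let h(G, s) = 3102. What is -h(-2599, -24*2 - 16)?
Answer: -3102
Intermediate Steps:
-h(-2599, -24*2 - 16) = -1*3102 = -3102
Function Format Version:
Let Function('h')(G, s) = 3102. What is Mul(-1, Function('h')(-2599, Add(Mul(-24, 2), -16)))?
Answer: -3102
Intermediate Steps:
Mul(-1, Function('h')(-2599, Add(Mul(-24, 2), -16))) = Mul(-1, 3102) = -3102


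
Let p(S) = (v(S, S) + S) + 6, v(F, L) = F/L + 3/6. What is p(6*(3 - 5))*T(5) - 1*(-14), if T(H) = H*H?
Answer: -197/2 ≈ -98.500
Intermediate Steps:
v(F, L) = ½ + F/L (v(F, L) = F/L + 3*(⅙) = F/L + ½ = ½ + F/L)
T(H) = H²
p(S) = 15/2 + S (p(S) = ((S + S/2)/S + S) + 6 = ((3*S/2)/S + S) + 6 = (3/2 + S) + 6 = 15/2 + S)
p(6*(3 - 5))*T(5) - 1*(-14) = (15/2 + 6*(3 - 5))*5² - 1*(-14) = (15/2 + 6*(-2))*25 + 14 = (15/2 - 12)*25 + 14 = -9/2*25 + 14 = -225/2 + 14 = -197/2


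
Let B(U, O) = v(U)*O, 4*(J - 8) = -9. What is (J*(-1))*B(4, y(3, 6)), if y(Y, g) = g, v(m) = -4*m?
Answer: 552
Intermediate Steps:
J = 23/4 (J = 8 + (¼)*(-9) = 8 - 9/4 = 23/4 ≈ 5.7500)
B(U, O) = -4*O*U (B(U, O) = (-4*U)*O = -4*O*U)
(J*(-1))*B(4, y(3, 6)) = ((23/4)*(-1))*(-4*6*4) = -23/4*(-96) = 552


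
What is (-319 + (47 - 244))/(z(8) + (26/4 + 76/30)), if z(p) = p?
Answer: -15480/511 ≈ -30.294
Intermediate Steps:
(-319 + (47 - 244))/(z(8) + (26/4 + 76/30)) = (-319 + (47 - 244))/(8 + (26/4 + 76/30)) = (-319 - 197)/(8 + (26*(1/4) + 76*(1/30))) = -516/(8 + (13/2 + 38/15)) = -516/(8 + 271/30) = -516/511/30 = -516*30/511 = -15480/511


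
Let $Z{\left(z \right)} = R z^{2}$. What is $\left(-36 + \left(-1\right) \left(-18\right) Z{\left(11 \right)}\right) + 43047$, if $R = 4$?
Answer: $51723$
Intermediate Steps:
$Z{\left(z \right)} = 4 z^{2}$
$\left(-36 + \left(-1\right) \left(-18\right) Z{\left(11 \right)}\right) + 43047 = \left(-36 + \left(-1\right) \left(-18\right) 4 \cdot 11^{2}\right) + 43047 = \left(-36 + 18 \cdot 4 \cdot 121\right) + 43047 = \left(-36 + 18 \cdot 484\right) + 43047 = \left(-36 + 8712\right) + 43047 = 8676 + 43047 = 51723$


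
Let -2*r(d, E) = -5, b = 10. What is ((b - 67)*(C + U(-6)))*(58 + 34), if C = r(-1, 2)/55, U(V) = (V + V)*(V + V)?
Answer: -8309118/11 ≈ -7.5537e+5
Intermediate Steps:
U(V) = 4*V² (U(V) = (2*V)*(2*V) = 4*V²)
r(d, E) = 5/2 (r(d, E) = -½*(-5) = 5/2)
C = 1/22 (C = (5/2)/55 = (5/2)*(1/55) = 1/22 ≈ 0.045455)
((b - 67)*(C + U(-6)))*(58 + 34) = ((10 - 67)*(1/22 + 4*(-6)²))*(58 + 34) = -57*(1/22 + 4*36)*92 = -57*(1/22 + 144)*92 = -57*3169/22*92 = -180633/22*92 = -8309118/11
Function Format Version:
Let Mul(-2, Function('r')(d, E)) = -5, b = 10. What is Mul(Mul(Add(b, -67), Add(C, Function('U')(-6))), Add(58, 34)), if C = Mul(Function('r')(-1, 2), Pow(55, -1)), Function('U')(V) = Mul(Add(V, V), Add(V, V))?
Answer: Rational(-8309118, 11) ≈ -7.5537e+5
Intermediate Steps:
Function('U')(V) = Mul(4, Pow(V, 2)) (Function('U')(V) = Mul(Mul(2, V), Mul(2, V)) = Mul(4, Pow(V, 2)))
Function('r')(d, E) = Rational(5, 2) (Function('r')(d, E) = Mul(Rational(-1, 2), -5) = Rational(5, 2))
C = Rational(1, 22) (C = Mul(Rational(5, 2), Pow(55, -1)) = Mul(Rational(5, 2), Rational(1, 55)) = Rational(1, 22) ≈ 0.045455)
Mul(Mul(Add(b, -67), Add(C, Function('U')(-6))), Add(58, 34)) = Mul(Mul(Add(10, -67), Add(Rational(1, 22), Mul(4, Pow(-6, 2)))), Add(58, 34)) = Mul(Mul(-57, Add(Rational(1, 22), Mul(4, 36))), 92) = Mul(Mul(-57, Add(Rational(1, 22), 144)), 92) = Mul(Mul(-57, Rational(3169, 22)), 92) = Mul(Rational(-180633, 22), 92) = Rational(-8309118, 11)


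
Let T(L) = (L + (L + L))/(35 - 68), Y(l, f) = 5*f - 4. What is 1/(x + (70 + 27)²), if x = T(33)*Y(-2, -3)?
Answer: 1/9466 ≈ 0.00010564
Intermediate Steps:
Y(l, f) = -4 + 5*f
T(L) = -L/11 (T(L) = (L + 2*L)/(-33) = (3*L)*(-1/33) = -L/11)
x = 57 (x = (-1/11*33)*(-4 + 5*(-3)) = -3*(-4 - 15) = -3*(-19) = 57)
1/(x + (70 + 27)²) = 1/(57 + (70 + 27)²) = 1/(57 + 97²) = 1/(57 + 9409) = 1/9466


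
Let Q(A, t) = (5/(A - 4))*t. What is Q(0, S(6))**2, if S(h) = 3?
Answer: 225/16 ≈ 14.063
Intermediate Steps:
Q(A, t) = 5*t/(-4 + A) (Q(A, t) = (5/(-4 + A))*t = 5*t/(-4 + A))
Q(0, S(6))**2 = (5*3/(-4 + 0))**2 = (5*3/(-4))**2 = (5*3*(-1/4))**2 = (-15/4)**2 = 225/16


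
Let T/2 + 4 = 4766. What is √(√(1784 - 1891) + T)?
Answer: √(9524 + I*√107) ≈ 97.591 + 0.053*I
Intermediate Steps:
T = 9524 (T = -8 + 2*4766 = -8 + 9532 = 9524)
√(√(1784 - 1891) + T) = √(√(1784 - 1891) + 9524) = √(√(-107) + 9524) = √(I*√107 + 9524) = √(9524 + I*√107)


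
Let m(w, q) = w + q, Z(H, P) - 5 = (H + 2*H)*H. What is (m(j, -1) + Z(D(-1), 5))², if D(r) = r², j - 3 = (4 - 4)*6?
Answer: 100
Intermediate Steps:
j = 3 (j = 3 + (4 - 4)*6 = 3 + 0*6 = 3 + 0 = 3)
Z(H, P) = 5 + 3*H² (Z(H, P) = 5 + (H + 2*H)*H = 5 + (3*H)*H = 5 + 3*H²)
m(w, q) = q + w
(m(j, -1) + Z(D(-1), 5))² = ((-1 + 3) + (5 + 3*((-1)²)²))² = (2 + (5 + 3*1²))² = (2 + (5 + 3*1))² = (2 + (5 + 3))² = (2 + 8)² = 10² = 100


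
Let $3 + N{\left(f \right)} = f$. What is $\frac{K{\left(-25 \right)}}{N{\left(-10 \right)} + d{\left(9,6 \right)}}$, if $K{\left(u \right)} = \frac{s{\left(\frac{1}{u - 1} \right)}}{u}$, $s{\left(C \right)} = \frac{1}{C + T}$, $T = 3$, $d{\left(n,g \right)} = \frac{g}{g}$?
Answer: $\frac{13}{11550} \approx 0.0011255$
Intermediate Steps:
$d{\left(n,g \right)} = 1$
$N{\left(f \right)} = -3 + f$
$s{\left(C \right)} = \frac{1}{3 + C}$ ($s{\left(C \right)} = \frac{1}{C + 3} = \frac{1}{3 + C}$)
$K{\left(u \right)} = \frac{1}{u \left(3 + \frac{1}{-1 + u}\right)}$ ($K{\left(u \right)} = \frac{1}{\left(3 + \frac{1}{u - 1}\right) u} = \frac{1}{\left(3 + \frac{1}{-1 + u}\right) u} = \frac{1}{u \left(3 + \frac{1}{-1 + u}\right)}$)
$\frac{K{\left(-25 \right)}}{N{\left(-10 \right)} + d{\left(9,6 \right)}} = \frac{\frac{1}{-25} \frac{1}{-2 + 3 \left(-25\right)} \left(-1 - 25\right)}{\left(-3 - 10\right) + 1} = \frac{\left(- \frac{1}{25}\right) \frac{1}{-2 - 75} \left(-26\right)}{-13 + 1} = \frac{\left(- \frac{1}{25}\right) \frac{1}{-77} \left(-26\right)}{-12} = \left(- \frac{1}{25}\right) \left(- \frac{1}{77}\right) \left(-26\right) \left(- \frac{1}{12}\right) = \left(- \frac{26}{1925}\right) \left(- \frac{1}{12}\right) = \frac{13}{11550}$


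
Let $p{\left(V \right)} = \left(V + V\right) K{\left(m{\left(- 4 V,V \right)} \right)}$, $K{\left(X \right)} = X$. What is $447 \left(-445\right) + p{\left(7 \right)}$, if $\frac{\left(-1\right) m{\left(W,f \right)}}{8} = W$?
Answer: $-195779$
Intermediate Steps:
$m{\left(W,f \right)} = - 8 W$
$p{\left(V \right)} = 64 V^{2}$ ($p{\left(V \right)} = \left(V + V\right) \left(- 8 \left(- 4 V\right)\right) = 2 V 32 V = 64 V^{2}$)
$447 \left(-445\right) + p{\left(7 \right)} = 447 \left(-445\right) + 64 \cdot 7^{2} = -198915 + 64 \cdot 49 = -198915 + 3136 = -195779$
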